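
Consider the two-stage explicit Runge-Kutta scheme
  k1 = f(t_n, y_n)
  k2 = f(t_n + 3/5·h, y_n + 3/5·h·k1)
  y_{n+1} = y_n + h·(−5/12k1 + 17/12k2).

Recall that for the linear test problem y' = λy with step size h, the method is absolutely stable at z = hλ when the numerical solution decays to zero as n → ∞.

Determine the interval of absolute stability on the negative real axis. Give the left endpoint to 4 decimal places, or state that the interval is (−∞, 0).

z∈(-1.1765,0).

Test eqn y'=λy, z=hλ:
  k1=λy_n ⇒ h·k1=z·y_n;  k2=λ(1+3/5z)y_n ⇒ h·k2=z(1+3/5z)y_n
  y_{n+1}/y_n = 1 − 5/12z + 17/12z(1+3/5z) = 1 + z + 17/20z²
  R(z) = 1 + z + 17/20z².

Solve |R(x)|<1 on ℝ⁻.
x=-0.7: |R|=0.7165
R=1: x+17/20x²=0 ⇒ x=−20/17=-1.1765; min R=1−1/(4·17/20)=0.7059>−1
Confirm numerically:
  x=-1.111: |R|=0.93817 <1
  x=-0.948: |R|=0.81590 <1
  x=-0.651: |R|=0.70923 <1
  x=-1.734: |R|=1.82174 >1
  x=-1.546: |R|=1.48560 >1
Stable set (-1.1765, 0).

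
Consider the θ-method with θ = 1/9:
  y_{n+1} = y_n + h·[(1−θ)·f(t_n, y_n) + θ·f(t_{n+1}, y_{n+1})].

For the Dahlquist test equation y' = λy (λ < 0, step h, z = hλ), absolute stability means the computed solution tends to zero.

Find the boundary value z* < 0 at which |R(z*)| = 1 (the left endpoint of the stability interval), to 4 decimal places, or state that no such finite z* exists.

With y'=λy (z=hλ):
  y_{n+1} = y_n + z·[8/9·y_n + 1/9·y_{n+1}] ⇒ (1 − 1/9z)y_{n+1} = (1 + 8/9z)y_n
  ⇒ R(z) = (1 + 8/9z)/(1 − 1/9z).

Find x<0 with |R(x)|<1.
x=-0.6: |R|=0.4375
R=−1: 1+8/9x = −1+1/9x ⇒ -7/9x=2 ⇒ x=2/(-7/9)=-2.5714
Confirm numerically:
  x=-2.320: |R|=0.84452 <1
  x=-1.943: |R|=0.59801 <1
  x=-1.580: |R|=0.34405 <1
  x=-3.113: |R|=1.31297 >1
  x=-2.954: |R|=1.22403 >1
  x=-2.736: |R|=1.09816 >1
So |R|<1 on (-2.5714, 0).

left endpoint -2.5714.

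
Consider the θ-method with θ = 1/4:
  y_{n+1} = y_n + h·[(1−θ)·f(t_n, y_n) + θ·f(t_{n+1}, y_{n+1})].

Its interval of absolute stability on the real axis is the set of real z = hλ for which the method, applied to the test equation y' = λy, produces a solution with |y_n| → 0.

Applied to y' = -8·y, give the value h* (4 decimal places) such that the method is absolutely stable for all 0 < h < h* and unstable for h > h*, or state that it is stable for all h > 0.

(-4.0000,0); λ=-8 ⇒ h* = (4)/8 = 0.5000.

On y'=λy, z=hλ:
  y_{n+1} = y_n + z·[3/4·y_n + 1/4·y_{n+1}] ⇒ (1 − 1/4z)y_{n+1} = (1 + 3/4z)y_n
  so R(z) = (1 + 3/4z)/(1 − 1/4z).

Need |R(x)|<1, x<0.
x=-1.62: |R|=0.1530
R=−1: 1+3/4x = −1+1/4x ⇒ -1/2x=2 ⇒ x=2/(-1/2)=-4.0000
Confirm numerically:
  x=-3.166: |R|=0.76723 <1
  x=-2.919: |R|=0.68753 <1
  x=-2.752: |R|=0.63033 <1
  x=-2.160: |R|=0.40260 <1
  x=-4.293: |R|=1.07066 >1
  x=-4.240: |R|=1.05825 >1
Stable set (-4.0000, 0).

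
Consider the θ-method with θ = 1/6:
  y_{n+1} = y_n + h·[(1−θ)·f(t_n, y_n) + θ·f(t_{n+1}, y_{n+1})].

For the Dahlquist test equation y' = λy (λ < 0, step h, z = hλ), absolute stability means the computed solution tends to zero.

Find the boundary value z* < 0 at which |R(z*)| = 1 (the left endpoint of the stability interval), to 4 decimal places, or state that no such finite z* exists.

With y'=λy (z=hλ):
  y_{n+1} = y_n + z·[5/6·y_n + 1/6·y_{n+1}] ⇒ (1 − 1/6z)y_{n+1} = (1 + 5/6z)y_n
  ⇒ R(z) = (1 + 5/6z)/(1 − 1/6z).

Boundary: |R(x)|=1, x<0.
x=-1.58: |R|=0.2507
R=−1: 1+5/6x = −1+1/6x ⇒ -2/3x=2 ⇒ x=2/(-2/3)=-3.0000
Confirm numerically:
  x=-2.104: |R|=0.55775 <1
  x=-1.978: |R|=0.48759 <1
  x=-1.598: |R|=0.26191 <1
  x=-1.369: |R|=0.11467 <1
  x=-3.536: |R|=1.22483 >1
  x=-3.198: |R|=1.08611 >1
Interval (-3.0000, 0).

left endpoint -3.0000.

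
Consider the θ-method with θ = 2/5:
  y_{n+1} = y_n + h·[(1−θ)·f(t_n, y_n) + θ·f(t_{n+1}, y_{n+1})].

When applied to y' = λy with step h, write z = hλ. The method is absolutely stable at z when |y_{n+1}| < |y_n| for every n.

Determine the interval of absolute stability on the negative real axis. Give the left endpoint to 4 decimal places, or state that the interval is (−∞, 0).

z∈(-10.0000,0).

Set f=λy, z=hλ:
  y_{n+1} = y_n + z·[3/5·y_n + 2/5·y_{n+1}] ⇒ (1 − 2/5z)y_{n+1} = (1 + 3/5z)y_n
  R(z) = (1 + 3/5z)/(1 − 2/5z).

Need |R(x)|<1, x<0.
x=-0.83: |R|=0.3769
R=−1: 1+3/5x = −1+2/5x ⇒ -1/5x=2 ⇒ x=2/(-1/5)=-10.0000
Confirm numerically:
  x=-8.766: |R|=0.94523 <1
  x=-6.104: |R|=0.77359 <1
  x=-5.609: |R|=0.72925 <1
  x=-10.594: |R|=1.02268 >1
  x=-10.331: |R|=1.01290 >1
  x=-10.194: |R|=1.00764 >1
Stable set (-10.0000, 0).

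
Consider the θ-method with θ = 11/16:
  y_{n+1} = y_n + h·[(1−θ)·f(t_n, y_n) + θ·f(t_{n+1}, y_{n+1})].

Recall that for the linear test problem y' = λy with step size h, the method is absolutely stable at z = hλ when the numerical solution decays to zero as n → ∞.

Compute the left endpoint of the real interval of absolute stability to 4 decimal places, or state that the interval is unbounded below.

interval (−∞, 0).

With y'=λy (z=hλ):
  y_{n+1} = y_n + z·[5/16·y_n + 11/16·y_{n+1}] ⇒ (1 − 11/16z)y_{n+1} = (1 + 5/16z)y_n
  R(z) = (1 + 5/16z)/(1 − 11/16z).

Need |R(x)|<1, x<0.
x=-1.71: |R|=0.2140
x=-2: |R|=0.1579
x=-10: |R|=0.2698
x=-100: |R|=0.4337
θ=11/16≥1/2 ⇒ |1+5/16x|<|1−11/16x| ∀x<0 ⇒ interval (−∞,0).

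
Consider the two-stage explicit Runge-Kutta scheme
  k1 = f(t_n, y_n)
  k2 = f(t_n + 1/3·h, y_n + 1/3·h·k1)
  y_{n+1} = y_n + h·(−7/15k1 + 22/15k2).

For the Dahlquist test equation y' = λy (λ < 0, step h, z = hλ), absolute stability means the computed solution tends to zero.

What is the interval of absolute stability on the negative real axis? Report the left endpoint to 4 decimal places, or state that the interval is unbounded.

z∈(-2.0455,0).

On y'=λy, z=hλ:
  k1=λy_n ⇒ h·k1=z·y_n;  k2=λ(1+1/3z)y_n ⇒ h·k2=z(1+1/3z)y_n
  y_{n+1}/y_n = 1 − 7/15z + 22/15z(1+1/3z) = 1 + z + 22/45z²
  so R(z) = 1 + z + 22/45z².

Boundary: |R(x)|=1, x<0.
x=-1.19: |R|=0.5023
R=1: x+22/45x²=0 ⇒ x=−45/22=-2.0455; min R=1−1/(4·22/45)=0.4886>−1
Confirm numerically:
  x=-1.594: |R|=0.64819 <1
  x=-1.135: |R|=0.49480 <1
  x=-0.945: |R|=0.49159 <1
  x=-2.643: |R|=1.77211 >1
  x=-2.398: |R|=1.41331 >1
Stable set (-2.0455, 0).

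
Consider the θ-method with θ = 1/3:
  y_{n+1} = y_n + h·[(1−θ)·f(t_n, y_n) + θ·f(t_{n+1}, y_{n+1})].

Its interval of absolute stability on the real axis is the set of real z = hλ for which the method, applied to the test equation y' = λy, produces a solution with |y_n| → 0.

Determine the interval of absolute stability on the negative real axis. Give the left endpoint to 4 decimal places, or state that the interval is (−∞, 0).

(-6.0000, 0).

On y'=λy, z=hλ:
  y_{n+1} = y_n + z·[2/3·y_n + 1/3·y_{n+1}] ⇒ (1 − 1/3z)y_{n+1} = (1 + 2/3z)y_n
  R(z) = (1 + 2/3z)/(1 − 1/3z).

Solve |R(x)|<1 on ℝ⁻.
x=-1.58: |R|=0.0349
R=−1: 1+2/3x = −1+1/3x ⇒ -1/3x=2 ⇒ x=2/(-1/3)=-6.0000
Confirm numerically:
  x=-5.415: |R|=0.93048 <1
  x=-4.355: |R|=0.77634 <1
  x=-4.287: |R|=0.76492 <1
  x=-6.540: |R|=1.05660 >1
  x=-6.144: |R|=1.01575 >1
Interval (-6.0000, 0).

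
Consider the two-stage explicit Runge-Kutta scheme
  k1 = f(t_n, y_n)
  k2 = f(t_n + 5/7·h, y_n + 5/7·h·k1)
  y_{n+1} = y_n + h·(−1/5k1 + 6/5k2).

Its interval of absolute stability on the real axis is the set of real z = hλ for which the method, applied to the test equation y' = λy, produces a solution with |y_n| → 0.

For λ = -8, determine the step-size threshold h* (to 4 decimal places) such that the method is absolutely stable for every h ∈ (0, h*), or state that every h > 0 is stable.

(-1.1667,0); λ=-8 ⇒ h* = (7/6)/8 = 0.1458.

With y'=λy (z=hλ):
  k1=λy_n ⇒ h·k1=z·y_n;  k2=λ(1+5/7z)y_n ⇒ h·k2=z(1+5/7z)y_n
  y_{n+1}/y_n = 1 − 1/5z + 6/5z(1+5/7z) = 1 + z + 6/7z²
  so R(z) = 1 + z + 6/7z².

Solve |R(x)|<1 on ℝ⁻.
x=-0.79: |R|=0.7449
R=1: x+6/7x²=0 ⇒ x=−7/6=-1.1667; min R=1−1/(4·6/7)=0.7083>−1
Confirm numerically:
  x=-1.137: |R|=0.97109 <1
  x=-1.124: |R|=0.95889 <1
  x=-0.924: |R|=0.80781 <1
  x=-0.616: |R|=0.70925 <1
  x=-1.649: |R|=1.68174 >1
  x=-1.287: |R|=1.13274 >1
  x=-1.234: |R|=1.07122 >1
Stable set (-1.1667, 0).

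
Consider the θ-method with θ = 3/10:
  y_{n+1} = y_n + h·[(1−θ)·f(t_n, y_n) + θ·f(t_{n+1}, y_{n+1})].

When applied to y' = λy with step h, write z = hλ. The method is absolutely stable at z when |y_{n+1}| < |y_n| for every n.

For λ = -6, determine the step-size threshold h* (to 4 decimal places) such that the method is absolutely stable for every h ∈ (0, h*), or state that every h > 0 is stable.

(-5.0000,0); λ=-6 ⇒ h* = (5)/6 = 0.8333.

Test eqn y'=λy, z=hλ:
  y_{n+1} = y_n + z·[7/10·y_n + 3/10·y_{n+1}] ⇒ (1 − 3/10z)y_{n+1} = (1 + 7/10z)y_n
  Hence R(z) = (1 + 7/10z)/(1 − 3/10z).

Need |R(x)|<1, x<0.
x=-0.37: |R|=0.6670
R=−1: 1+7/10x = −1+3/10x ⇒ -2/5x=2 ⇒ x=2/(-2/5)=-5.0000
Confirm numerically:
  x=-3.027: |R|=0.58639 <1
  x=-2.928: |R|=0.55877 <1
  x=-2.886: |R|=0.54679 <1
  x=-5.500: |R|=1.07547 >1
  x=-5.314: |R|=1.04842 >1
  x=-5.156: |R|=1.02450 >1
Stable set (-5.0000, 0).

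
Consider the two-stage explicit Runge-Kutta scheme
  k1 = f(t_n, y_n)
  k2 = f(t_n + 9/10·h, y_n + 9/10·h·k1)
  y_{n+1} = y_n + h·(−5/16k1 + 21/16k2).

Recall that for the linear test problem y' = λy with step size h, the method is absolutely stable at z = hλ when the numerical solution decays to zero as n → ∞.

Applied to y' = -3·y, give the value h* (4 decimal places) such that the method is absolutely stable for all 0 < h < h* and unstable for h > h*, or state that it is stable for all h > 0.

(-0.8466,0); λ=-3 ⇒ h* = (160/189)/3 = 0.2822.

Set f=λy, z=hλ:
  k1=λy_n ⇒ h·k1=z·y_n;  k2=λ(1+9/10z)y_n ⇒ h·k2=z(1+9/10z)y_n
  y_{n+1}/y_n = 1 − 5/16z + 21/16z(1+9/10z) = 1 + z + 189/160z²
  R(z) = 1 + z + 189/160z².

Need |R(x)|<1, x<0.
x=-1.69: |R|=2.6838
R=1: x+189/160x²=0 ⇒ x=−160/189=-0.8466; min R=1−1/(4·189/160)=0.7884>−1
Confirm numerically:
  x=-0.693: |R|=0.87429 <1
  x=-0.684: |R|=0.86865 <1
  x=-0.603: |R|=0.82651 <1
  x=-1.375: |R|=1.85830 >1
  x=-0.994: |R|=1.17312 >1
Stable set (-0.8466, 0).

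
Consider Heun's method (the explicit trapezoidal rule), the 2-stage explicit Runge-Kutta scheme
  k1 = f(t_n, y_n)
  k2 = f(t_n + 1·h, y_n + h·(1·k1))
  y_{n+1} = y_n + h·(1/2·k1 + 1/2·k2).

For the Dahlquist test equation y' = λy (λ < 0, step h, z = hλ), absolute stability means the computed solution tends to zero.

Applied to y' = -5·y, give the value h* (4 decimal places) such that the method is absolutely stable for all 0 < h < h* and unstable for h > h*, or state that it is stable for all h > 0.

On y'=λy, z=hλ:
  order 2, 2-stage ⇒ R(z)=1+z+z^2/2
  (e.g. R(-1.46)=0.60580, |R|=0.60580)

Boundary: |R(x)|=1, x<0.
x=-1.46: |R|=0.6058
|R(-2.12)|=1.1272 |R(-1.71)|=0.7520 |R(-1.08)|=0.5032
Bisect:
  x_lo=-2.7512 |R|=2.0333  x_hi=-0.3667 |R|=0.7005
  mid=-1.55896 |R|=0.65622 →hi
  mid=-2.15507 |R|=1.16710 →lo
  mid=-1.85702 |R|=0.86724 →hi
  mid=-2.00605 |R|=1.00606 →lo
  mid=-1.93153 |R|=0.93388 →hi
  mid=-1.96879 |R|=0.96928 →hi
  mid=-1.98742 |R|=0.98750 →hi
  mid=-1.99673 |R|=0.99674 →hi
  mid=-2.00139 |R|=1.00139 →lo
  mid=-1.99906 |R|=0.99906 →hi
  ...
  [-2.00008,-1.99993] ⇒ x*=-2.0000
Stable set (-2.0000, 0).

(-2.0000,0); λ=-5 ⇒ h* = 0.4000.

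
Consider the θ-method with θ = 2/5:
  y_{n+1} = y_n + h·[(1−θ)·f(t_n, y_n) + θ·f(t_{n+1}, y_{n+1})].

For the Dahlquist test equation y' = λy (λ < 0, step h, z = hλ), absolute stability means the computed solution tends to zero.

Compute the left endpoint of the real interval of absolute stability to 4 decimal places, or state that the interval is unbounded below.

left endpoint -10.0000.

Set f=λy, z=hλ:
  y_{n+1} = y_n + z·[3/5·y_n + 2/5·y_{n+1}] ⇒ (1 − 2/5z)y_{n+1} = (1 + 3/5z)y_n
  Hence R(z) = (1 + 3/5z)/(1 − 2/5z).

Boundary: |R(x)|=1, x<0.
x=-1.45: |R|=0.0823
R=−1: 1+3/5x = −1+2/5x ⇒ -1/5x=2 ⇒ x=2/(-1/5)=-10.0000
Confirm numerically:
  x=-7.826: |R|=0.89473 <1
  x=-5.802: |R|=0.74717 <1
  x=-4.859: |R|=0.65070 <1
  x=-10.597: |R|=1.02279 >1
  x=-10.543: |R|=1.02082 >1
  x=-10.213: |R|=1.00838 >1
Interval (-10.0000, 0).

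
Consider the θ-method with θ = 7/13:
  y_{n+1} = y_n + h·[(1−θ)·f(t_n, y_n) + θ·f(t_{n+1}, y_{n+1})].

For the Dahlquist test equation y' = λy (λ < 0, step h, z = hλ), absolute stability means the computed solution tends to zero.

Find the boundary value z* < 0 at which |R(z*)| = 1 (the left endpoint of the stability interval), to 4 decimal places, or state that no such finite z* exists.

With y'=λy (z=hλ):
  y_{n+1} = y_n + z·[6/13·y_n + 7/13·y_{n+1}] ⇒ (1 − 7/13z)y_{n+1} = (1 + 6/13z)y_n
  so R(z) = (1 + 6/13z)/(1 − 7/13z).

Boundary: |R(x)|=1, x<0.
x=-1.31: |R|=0.2318
x=-2: |R|=0.0370
x=-10: |R|=0.5663
x=-100: |R|=0.8233
θ=7/13≥1/2 ⇒ |1+6/13x|<|1−7/13x| ∀x<0 ⇒ stable on all of ℝ⁻.

unbounded; (−∞, 0).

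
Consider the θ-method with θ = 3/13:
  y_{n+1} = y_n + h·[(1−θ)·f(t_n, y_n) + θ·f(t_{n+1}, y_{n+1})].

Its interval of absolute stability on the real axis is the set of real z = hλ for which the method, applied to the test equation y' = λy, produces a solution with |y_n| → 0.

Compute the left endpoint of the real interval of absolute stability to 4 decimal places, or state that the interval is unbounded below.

z* = -3.7143.

On y'=λy, z=hλ:
  y_{n+1} = y_n + z·[10/13·y_n + 3/13·y_{n+1}] ⇒ (1 − 3/13z)y_{n+1} = (1 + 10/13z)y_n
  Hence R(z) = (1 + 10/13z)/(1 − 3/13z).

Solve |R(x)|<1 on ℝ⁻.
x=-0.96: |R|=0.2141
R=−1: 1+10/13x = −1+3/13x ⇒ -7/13x=2 ⇒ x=2/(-7/13)=-3.7143
Confirm numerically:
  x=-3.081: |R|=0.80070 <1
  x=-2.862: |R|=0.72362 <1
  x=-2.821: |R|=0.70866 <1
  x=-2.177: |R|=0.44903 <1
  x=-4.154: |R|=1.12089 >1
  x=-4.127: |R|=1.11383 >1
Stable set (-3.7143, 0).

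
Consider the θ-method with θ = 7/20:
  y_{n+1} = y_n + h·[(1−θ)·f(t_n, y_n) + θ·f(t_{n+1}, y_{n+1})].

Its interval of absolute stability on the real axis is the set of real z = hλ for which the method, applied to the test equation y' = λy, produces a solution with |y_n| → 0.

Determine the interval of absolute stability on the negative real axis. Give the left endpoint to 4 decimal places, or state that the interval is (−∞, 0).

(-6.6667, 0).

Test eqn y'=λy, z=hλ:
  y_{n+1} = y_n + z·[13/20·y_n + 7/20·y_{n+1}] ⇒ (1 − 7/20z)y_{n+1} = (1 + 13/20z)y_n
  R(z) = (1 + 13/20z)/(1 − 7/20z).

Need |R(x)|<1, x<0.
x=-0.8: |R|=0.3750
R=−1: 1+13/20x = −1+7/20x ⇒ -3/10x=2 ⇒ x=2/(-3/10)=-6.6667
Confirm numerically:
  x=-6.095: |R|=0.94526 <1
  x=-6.025: |R|=0.93808 <1
  x=-3.401: |R|=0.55272 <1
  x=-2.926: |R|=0.44558 <1
  x=-6.964: |R|=1.02595 >1
  x=-6.894: |R|=1.01998 >1
  x=-6.807: |R|=1.01245 >1
Stable set (-6.6667, 0).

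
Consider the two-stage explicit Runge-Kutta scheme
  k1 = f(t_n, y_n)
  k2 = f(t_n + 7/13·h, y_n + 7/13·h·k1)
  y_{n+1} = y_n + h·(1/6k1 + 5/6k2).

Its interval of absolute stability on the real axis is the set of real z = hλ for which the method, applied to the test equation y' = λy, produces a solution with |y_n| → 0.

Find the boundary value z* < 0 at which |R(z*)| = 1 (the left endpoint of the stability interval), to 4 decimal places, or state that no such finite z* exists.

left endpoint -2.2286.

Test eqn y'=λy, z=hλ:
  k1=λy_n ⇒ h·k1=z·y_n;  k2=λ(1+7/13z)y_n ⇒ h·k2=z(1+7/13z)y_n
  y_{n+1}/y_n = 1 + 1/6z + 5/6z(1+7/13z) = 1 + z + 35/78z²
  so R(z) = 1 + z + 35/78z².

Find x<0 with |R(x)|<1.
x=-1.62: |R|=0.5576
R=1: x+35/78x²=0 ⇒ x=−78/35=-2.2286; min R=1−1/(4·35/78)=0.4429>−1
Confirm numerically:
  x=-1.668: |R|=0.58043 <1
  x=-1.307: |R|=0.45952 <1
  x=-1.300: |R|=0.45833 <1
  x=-2.726: |R|=1.60846 >1
  x=-2.568: |R|=1.39113 >1
  x=-2.323: |R|=1.09843 >1
Interval (-2.2286, 0).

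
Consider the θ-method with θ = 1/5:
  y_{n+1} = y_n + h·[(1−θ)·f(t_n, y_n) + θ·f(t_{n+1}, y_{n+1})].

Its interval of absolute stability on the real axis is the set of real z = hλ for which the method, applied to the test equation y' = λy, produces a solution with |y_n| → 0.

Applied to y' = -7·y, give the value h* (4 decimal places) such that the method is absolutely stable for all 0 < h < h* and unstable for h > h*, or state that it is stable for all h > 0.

(-3.3333,0); λ=-7 ⇒ h* = (10/3)/7 = 0.4762.

With y'=λy (z=hλ):
  y_{n+1} = y_n + z·[4/5·y_n + 1/5·y_{n+1}] ⇒ (1 − 1/5z)y_{n+1} = (1 + 4/5z)y_n
  R(z) = (1 + 4/5z)/(1 − 1/5z).

Boundary: |R(x)|=1, x<0.
x=-1.76: |R|=0.3018
R=−1: 1+4/5x = −1+1/5x ⇒ -3/5x=2 ⇒ x=2/(-3/5)=-3.3333
Confirm numerically:
  x=-3.279: |R|=0.98031 <1
  x=-1.865: |R|=0.35834 <1
  x=-1.515: |R|=0.16270 <1
  x=-3.840: |R|=1.17195 >1
  x=-3.773: |R|=1.15035 >1
Stable set (-3.3333, 0).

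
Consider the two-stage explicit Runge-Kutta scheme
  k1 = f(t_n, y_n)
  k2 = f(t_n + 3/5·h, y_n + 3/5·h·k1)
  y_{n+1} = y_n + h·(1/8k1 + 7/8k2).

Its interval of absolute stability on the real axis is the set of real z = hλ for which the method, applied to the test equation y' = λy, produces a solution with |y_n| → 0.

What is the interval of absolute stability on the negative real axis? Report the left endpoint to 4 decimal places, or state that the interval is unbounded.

z∈(-1.9048,0).

With y'=λy (z=hλ):
  k1=λy_n ⇒ h·k1=z·y_n;  k2=λ(1+3/5z)y_n ⇒ h·k2=z(1+3/5z)y_n
  y_{n+1}/y_n = 1 + 1/8z + 7/8z(1+3/5z) = 1 + z + 21/40z²
  Hence R(z) = 1 + z + 21/40z².

Need |R(x)|<1, x<0.
x=-1.63: |R|=0.7649
R=1: x+21/40x²=0 ⇒ x=−40/21=-1.9048; min R=1−1/(4·21/40)=0.5238>−1
Confirm numerically:
  x=-1.371: |R|=0.61581 <1
  x=-1.121: |R|=0.53874 <1
  x=-1.053: |R|=0.52912 <1
  x=-0.910: |R|=0.52475 <1
  x=-2.484: |R|=1.75538 >1
  x=-2.387: |R|=1.60433 >1
  x=-2.254: |R|=1.41327 >1
Interval (-1.9048, 0).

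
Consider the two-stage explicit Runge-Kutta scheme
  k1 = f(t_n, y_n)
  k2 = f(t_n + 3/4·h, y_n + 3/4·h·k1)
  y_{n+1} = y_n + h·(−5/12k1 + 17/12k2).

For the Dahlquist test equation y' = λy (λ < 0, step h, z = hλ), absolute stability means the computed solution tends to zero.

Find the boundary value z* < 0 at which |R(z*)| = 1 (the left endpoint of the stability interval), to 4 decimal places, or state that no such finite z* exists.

Set f=λy, z=hλ:
  k1=λy_n ⇒ h·k1=z·y_n;  k2=λ(1+3/4z)y_n ⇒ h·k2=z(1+3/4z)y_n
  y_{n+1}/y_n = 1 − 5/12z + 17/12z(1+3/4z) = 1 + z + 17/16z²
  ⇒ R(z) = 1 + z + 17/16z².

Boundary: |R(x)|=1, x<0.
x=-1.16: |R|=1.2697
R=1: x+17/16x²=0 ⇒ x=−16/17=-0.9412; min R=1−1/(4·17/16)=0.7647>−1
Confirm numerically:
  x=-0.914: |R|=0.97361 <1
  x=-0.526: |R|=0.76797 <1
  x=-0.463: |R|=0.76477 <1
  x=-1.408: |R|=1.69837 >1
  x=-1.083: |R|=1.16319 >1
  x=-0.972: |R|=1.03183 >1
So |R|<1 on (-0.9412, 0).

z* = -0.9412.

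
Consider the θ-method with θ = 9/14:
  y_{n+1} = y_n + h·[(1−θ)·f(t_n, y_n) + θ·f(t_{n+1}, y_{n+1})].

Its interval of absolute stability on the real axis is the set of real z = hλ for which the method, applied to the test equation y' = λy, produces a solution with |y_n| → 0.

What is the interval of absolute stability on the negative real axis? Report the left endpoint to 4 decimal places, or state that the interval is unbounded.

With y'=λy (z=hλ):
  y_{n+1} = y_n + z·[5/14·y_n + 9/14·y_{n+1}] ⇒ (1 − 9/14z)y_{n+1} = (1 + 5/14z)y_n
  so R(z) = (1 + 5/14z)/(1 − 9/14z).

Find x<0 with |R(x)|<1.
x=-0.34: |R|=0.7210
x=-2: |R|=0.1250
x=-10: |R|=0.3462
x=-100: |R|=0.5317
θ=9/14≥1/2 ⇒ |1+5/14x|<|1−9/14x| ∀x<0 ⇒ unbounded interval.

(−∞, 0) — no finite endpoint.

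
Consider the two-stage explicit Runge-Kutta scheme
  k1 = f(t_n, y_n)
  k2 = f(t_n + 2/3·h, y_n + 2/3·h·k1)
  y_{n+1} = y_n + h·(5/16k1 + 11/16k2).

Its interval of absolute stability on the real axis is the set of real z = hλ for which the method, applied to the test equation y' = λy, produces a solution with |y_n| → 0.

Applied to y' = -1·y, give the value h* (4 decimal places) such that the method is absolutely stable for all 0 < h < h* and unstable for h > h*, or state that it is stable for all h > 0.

With y'=λy (z=hλ):
  k1=λy_n ⇒ h·k1=z·y_n;  k2=λ(1+2/3z)y_n ⇒ h·k2=z(1+2/3z)y_n
  y_{n+1}/y_n = 1 + 5/16z + 11/16z(1+2/3z) = 1 + z + 11/24z²
  so R(z) = 1 + z + 11/24z².

Need |R(x)|<1, x<0.
x=-1.11: |R|=0.4547
R=1: x+11/24x²=0 ⇒ x=−24/11=-2.1818; min R=1−1/(4·11/24)=0.4545>−1
Confirm numerically:
  x=-2.133: |R|=0.95227 <1
  x=-1.994: |R|=0.82835 <1
  x=-1.985: |R|=0.82094 <1
  x=-1.883: |R|=0.74211 <1
  x=-2.643: |R|=1.55866 >1
  x=-2.585: |R|=1.47769 >1
  x=-2.409: |R|=1.25084 >1
Stable set (-2.1818, 0).

(-2.1818,0); λ=-1 ⇒ h* = (24/11)/1 = 2.1818.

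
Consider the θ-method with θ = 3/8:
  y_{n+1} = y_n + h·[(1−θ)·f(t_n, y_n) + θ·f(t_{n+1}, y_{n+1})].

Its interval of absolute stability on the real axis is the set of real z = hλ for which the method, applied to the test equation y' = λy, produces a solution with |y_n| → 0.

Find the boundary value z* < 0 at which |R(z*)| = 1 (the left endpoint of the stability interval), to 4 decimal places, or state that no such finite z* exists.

z* = -8.0000.

Set f=λy, z=hλ:
  y_{n+1} = y_n + z·[5/8·y_n + 3/8·y_{n+1}] ⇒ (1 − 3/8z)y_{n+1} = (1 + 5/8z)y_n
  Hence R(z) = (1 + 5/8z)/(1 − 3/8z).

Find x<0 with |R(x)|<1.
x=-0.64: |R|=0.4839
R=−1: 1+5/8x = −1+3/8x ⇒ -1/4x=2 ⇒ x=2/(-1/4)=-8.0000
Confirm numerically:
  x=-6.447: |R|=0.88640 <1
  x=-4.673: |R|=0.69781 <1
  x=-3.305: |R|=0.47586 <1
  x=-8.523: |R|=1.03116 >1
  x=-8.275: |R|=1.01676 >1
Stable set (-8.0000, 0).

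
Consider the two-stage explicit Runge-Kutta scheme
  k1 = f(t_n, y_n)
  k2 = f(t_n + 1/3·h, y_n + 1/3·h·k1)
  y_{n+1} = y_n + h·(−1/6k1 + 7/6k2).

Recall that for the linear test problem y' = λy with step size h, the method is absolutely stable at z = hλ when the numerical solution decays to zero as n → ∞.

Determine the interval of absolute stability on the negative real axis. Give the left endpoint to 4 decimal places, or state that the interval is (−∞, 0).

On y'=λy, z=hλ:
  k1=λy_n ⇒ h·k1=z·y_n;  k2=λ(1+1/3z)y_n ⇒ h·k2=z(1+1/3z)y_n
  y_{n+1}/y_n = 1 − 1/6z + 7/6z(1+1/3z) = 1 + z + 7/18z²
  R(z) = 1 + z + 7/18z².

Need |R(x)|<1, x<0.
x=-0.93: |R|=0.4063
R=1: x+7/18x²=0 ⇒ x=−18/7=-2.5714; min R=1−1/(4·7/18)=0.3571>−1
Confirm numerically:
  x=-2.192: |R|=0.67656 <1
  x=-1.737: |R|=0.43634 <1
  x=-1.701: |R|=0.42421 <1
  x=-1.415: |R|=0.36364 <1
  x=-2.837: |R|=1.29300 >1
  x=-2.711: |R|=1.14715 >1
Stable set (-2.5714, 0).

(-2.5714, 0).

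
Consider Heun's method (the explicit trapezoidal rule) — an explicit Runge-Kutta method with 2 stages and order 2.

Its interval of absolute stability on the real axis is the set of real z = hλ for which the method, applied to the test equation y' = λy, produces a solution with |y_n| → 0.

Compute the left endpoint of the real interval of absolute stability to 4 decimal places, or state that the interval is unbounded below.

left endpoint -2.0000.

With y'=λy (z=hλ):
  order 2, 2-stage ⇒ R(z)=1+z+z^2/2
  (e.g. R(-0.45)=0.65125, |R|=0.65125)

Solve |R(x)|<1 on ℝ⁻.
x=-0.45: |R|=0.6512
|R(-2.18)|=1.1962 |R(-2.01)|=1.0100 |R(-0.96)|=0.5008
Bisect:
  x_lo=-2.3218 |R|=1.3735  x_hi=-0.2233 |R|=0.8016
  mid=-1.27253 |R|=0.53714 →hi
  mid=-1.79715 |R|=0.81773 →hi
  mid=-2.05947 |R|=1.06123 →lo
  mid=-1.92831 |R|=0.93088 →hi
  mid=-1.99389 |R|=0.99391 →hi
  mid=-2.02668 |R|=1.02703 →lo
  mid=-2.01028 |R|=1.01033 →lo
  mid=-2.00208 |R|=1.00209 →lo
  mid=-1.99799 |R|=0.99799 →hi
  ...
  [-2.00004,-1.99991] ⇒ x*=-2.0000
Stable set (-2.0000, 0).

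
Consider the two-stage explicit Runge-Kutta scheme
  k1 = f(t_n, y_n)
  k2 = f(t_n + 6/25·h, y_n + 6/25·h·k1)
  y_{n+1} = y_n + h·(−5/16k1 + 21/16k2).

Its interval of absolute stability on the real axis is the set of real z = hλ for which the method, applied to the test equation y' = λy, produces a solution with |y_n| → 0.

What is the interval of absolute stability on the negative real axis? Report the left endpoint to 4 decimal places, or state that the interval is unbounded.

z∈(-3.1746,0).

Set f=λy, z=hλ:
  k1=λy_n ⇒ h·k1=z·y_n;  k2=λ(1+6/25z)y_n ⇒ h·k2=z(1+6/25z)y_n
  y_{n+1}/y_n = 1 − 5/16z + 21/16z(1+6/25z) = 1 + z + 63/200z²
  ⇒ R(z) = 1 + z + 63/200z².

Find x<0 with |R(x)|<1.
x=-1.64: |R|=0.2072
R=1: x+63/200x²=0 ⇒ x=−200/63=-3.1746; min R=1−1/(4·63/200)=0.2063>−1
Confirm numerically:
  x=-3.022: |R|=0.85473 <1
  x=-2.469: |R|=0.45123 <1
  x=-2.086: |R|=0.28469 <1
  x=-1.534: |R|=0.20724 <1
  x=-3.394: |R|=1.23456 >1
  x=-3.367: |R|=1.20406 >1
Stable set (-3.1746, 0).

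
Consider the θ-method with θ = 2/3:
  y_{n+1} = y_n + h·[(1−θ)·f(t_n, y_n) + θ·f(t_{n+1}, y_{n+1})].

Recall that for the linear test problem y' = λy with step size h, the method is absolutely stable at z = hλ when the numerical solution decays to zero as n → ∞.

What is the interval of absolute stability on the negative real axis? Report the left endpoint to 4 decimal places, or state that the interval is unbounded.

interval (−∞, 0).

On y'=λy, z=hλ:
  y_{n+1} = y_n + z·[1/3·y_n + 2/3·y_{n+1}] ⇒ (1 − 2/3z)y_{n+1} = (1 + 1/3z)y_n
  ⇒ R(z) = (1 + 1/3z)/(1 − 2/3z).

Find x<0 with |R(x)|<1.
x=-0.7: |R|=0.5227
x=-2: |R|=0.1429
x=-10: |R|=0.3043
x=-100: |R|=0.4778
θ=2/3≥1/2 ⇒ |1+1/3x|<|1−2/3x| ∀x<0 ⇒ stable on all of ℝ⁻.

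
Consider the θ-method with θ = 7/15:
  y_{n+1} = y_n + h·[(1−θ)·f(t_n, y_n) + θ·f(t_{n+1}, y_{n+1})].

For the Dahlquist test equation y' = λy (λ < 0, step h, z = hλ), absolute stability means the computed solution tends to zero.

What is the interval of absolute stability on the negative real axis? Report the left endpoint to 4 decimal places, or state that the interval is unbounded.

(-30.0000, 0).

Set f=λy, z=hλ:
  y_{n+1} = y_n + z·[8/15·y_n + 7/15·y_{n+1}] ⇒ (1 − 7/15z)y_{n+1} = (1 + 8/15z)y_n
  Hence R(z) = (1 + 8/15z)/(1 − 7/15z).

Need |R(x)|<1, x<0.
x=-0.38: |R|=0.6772
R=−1: 1+8/15x = −1+7/15x ⇒ -1/15x=2 ⇒ x=2/(-1/15)=-30.0000
Confirm numerically:
  x=-27.383: |R|=0.98734 <1
  x=-22.048: |R|=0.95304 <1
  x=-14.550: |R|=0.86778 <1
  x=-30.583: |R|=1.00254 >1
  x=-30.241: |R|=1.00106 >1
  x=-30.238: |R|=1.00105 >1
So |R|<1 on (-30.0000, 0).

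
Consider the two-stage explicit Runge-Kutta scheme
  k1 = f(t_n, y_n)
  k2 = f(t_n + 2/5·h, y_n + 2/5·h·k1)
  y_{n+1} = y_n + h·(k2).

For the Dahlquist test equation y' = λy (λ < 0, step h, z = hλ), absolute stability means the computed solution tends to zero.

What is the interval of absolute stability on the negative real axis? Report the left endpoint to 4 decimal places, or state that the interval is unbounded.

(-2.5000, 0).

With y'=λy (z=hλ):
  k1=λy_n ⇒ h·k1=z·y_n;  k2=λ(1+2/5z)y_n ⇒ h·k2=z(1+2/5z)y_n
  y_{n+1}/y_n = 1 + z(1+2/5z) = 1 + z + 2/5z²
  ⇒ R(z) = 1 + z + 2/5z².

Need |R(x)|<1, x<0.
x=-1.33: |R|=0.3776
R=1: x+2/5x²=0 ⇒ x=−5/2=-2.5000; min R=1−1/(4·2/5)=0.3750>−1
Confirm numerically:
  x=-2.412: |R|=0.91510 <1
  x=-2.212: |R|=0.74518 <1
  x=-1.827: |R|=0.50817 <1
  x=-3.042: |R|=1.65951 >1
  x=-2.737: |R|=1.25947 >1
Interval (-2.5000, 0).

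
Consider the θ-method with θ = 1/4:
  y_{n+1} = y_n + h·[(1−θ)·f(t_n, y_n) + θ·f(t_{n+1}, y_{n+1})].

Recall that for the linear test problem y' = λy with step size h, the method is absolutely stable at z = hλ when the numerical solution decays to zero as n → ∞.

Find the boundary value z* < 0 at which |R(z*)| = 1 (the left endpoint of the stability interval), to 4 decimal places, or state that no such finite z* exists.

Test eqn y'=λy, z=hλ:
  y_{n+1} = y_n + z·[3/4·y_n + 1/4·y_{n+1}] ⇒ (1 − 1/4z)y_{n+1} = (1 + 3/4z)y_n
  ⇒ R(z) = (1 + 3/4z)/(1 − 1/4z).

Find x<0 with |R(x)|<1.
x=-1.3: |R|=0.0189
R=−1: 1+3/4x = −1+1/4x ⇒ -1/2x=2 ⇒ x=2/(-1/2)=-4.0000
Confirm numerically:
  x=-3.781: |R|=0.94371 <1
  x=-3.750: |R|=0.93548 <1
  x=-3.110: |R|=0.74965 <1
  x=-4.417: |R|=1.09909 >1
  x=-4.074: |R|=1.01833 >1
So |R|<1 on (-4.0000, 0).

z* = -4.0000.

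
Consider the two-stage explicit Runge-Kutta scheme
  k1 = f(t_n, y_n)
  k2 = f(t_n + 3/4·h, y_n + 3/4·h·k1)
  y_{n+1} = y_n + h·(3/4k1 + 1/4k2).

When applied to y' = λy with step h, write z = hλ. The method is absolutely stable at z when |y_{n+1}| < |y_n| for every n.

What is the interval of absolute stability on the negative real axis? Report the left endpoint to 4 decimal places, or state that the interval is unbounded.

z∈(-5.3333,0).

Test eqn y'=λy, z=hλ:
  k1=λy_n ⇒ h·k1=z·y_n;  k2=λ(1+3/4z)y_n ⇒ h·k2=z(1+3/4z)y_n
  y_{n+1}/y_n = 1 + 3/4z + 1/4z(1+3/4z) = 1 + z + 3/16z²
  Hence R(z) = 1 + z + 3/16z².

Find x<0 with |R(x)|<1.
x=-0.71: |R|=0.3845
R=1: x+3/16x²=0 ⇒ x=−16/3=-5.3333; min R=1−1/(4·3/16)=-0.3333>−1
Confirm numerically:
  x=-5.281: |R|=0.94818 <1
  x=-5.099: |R|=0.77596 <1
  x=-4.620: |R|=0.38207 <1
  x=-3.560: |R|=0.18370 <1
  x=-5.926: |R|=1.65853 >1
  x=-5.425: |R|=1.09324 >1
  x=-5.410: |R|=1.07777 >1
Stable set (-5.3333, 0).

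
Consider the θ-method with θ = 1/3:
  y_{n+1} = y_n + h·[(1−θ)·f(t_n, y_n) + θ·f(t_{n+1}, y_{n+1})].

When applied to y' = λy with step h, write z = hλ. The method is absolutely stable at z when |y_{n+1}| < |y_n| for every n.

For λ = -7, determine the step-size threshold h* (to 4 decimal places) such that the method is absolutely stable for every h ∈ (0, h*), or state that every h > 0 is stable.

Set f=λy, z=hλ:
  y_{n+1} = y_n + z·[2/3·y_n + 1/3·y_{n+1}] ⇒ (1 − 1/3z)y_{n+1} = (1 + 2/3z)y_n
  Hence R(z) = (1 + 2/3z)/(1 − 1/3z).

Need |R(x)|<1, x<0.
x=-0.64: |R|=0.4725
R=−1: 1+2/3x = −1+1/3x ⇒ -1/3x=2 ⇒ x=2/(-1/3)=-6.0000
Confirm numerically:
  x=-5.342: |R|=0.92112 <1
  x=-4.741: |R|=0.83736 <1
  x=-3.267: |R|=0.56391 <1
  x=-2.657: |R|=0.40905 <1
  x=-6.300: |R|=1.03226 >1
  x=-6.181: |R|=1.01971 >1
Interval (-6.0000, 0).

(-6.0000,0); λ=-7 ⇒ h* = (6)/7 = 0.8571.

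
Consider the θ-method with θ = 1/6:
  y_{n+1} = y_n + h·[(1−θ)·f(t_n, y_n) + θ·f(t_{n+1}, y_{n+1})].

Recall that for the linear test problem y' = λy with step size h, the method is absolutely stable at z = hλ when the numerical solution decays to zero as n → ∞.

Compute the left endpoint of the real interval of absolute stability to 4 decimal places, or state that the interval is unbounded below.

On y'=λy, z=hλ:
  y_{n+1} = y_n + z·[5/6·y_n + 1/6·y_{n+1}] ⇒ (1 − 1/6z)y_{n+1} = (1 + 5/6z)y_n
  R(z) = (1 + 5/6z)/(1 − 1/6z).

Boundary: |R(x)|=1, x<0.
x=-1.61: |R|=0.2694
R=−1: 1+5/6x = −1+1/6x ⇒ -2/3x=2 ⇒ x=2/(-2/3)=-3.0000
Confirm numerically:
  x=-2.856: |R|=0.93496 <1
  x=-2.710: |R|=0.86682 <1
  x=-1.885: |R|=0.43437 <1
  x=-1.351: |R|=0.10271 <1
  x=-3.514: |R|=1.21610 >1
  x=-3.395: |R|=1.16817 >1
  x=-3.337: |R|=1.14437 >1
Interval (-3.0000, 0).

z* = -3.0000.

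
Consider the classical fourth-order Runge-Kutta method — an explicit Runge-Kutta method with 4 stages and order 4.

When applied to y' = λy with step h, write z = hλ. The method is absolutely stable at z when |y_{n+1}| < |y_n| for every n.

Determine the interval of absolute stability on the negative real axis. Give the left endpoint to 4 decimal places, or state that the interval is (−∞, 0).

(-2.7853, 0).

Test eqn y'=λy, z=hλ:
  order 4, 4-stage ⇒ R(z)=1+z+z^2/2+z^3/6+z^4/24
  (e.g. R(-1.79)=0.28392, |R|=0.28392)

Solve |R(x)|<1 on ℝ⁻.
x=-1.79: |R|=0.2839
|R(-2.07)|=0.3592 |R(-0.86)|=0.4266 |R(-0.74)|=0.4788
Bisect:
  x_lo=-3.5116 |R|=2.7730  x_hi=-0.2168 |R|=0.8051
  mid=-1.86423 |R|=0.29689 →hi
  mid=-2.68794 |R|=0.86287 →hi
  mid=-3.09979 |R|=1.58736 →lo
  mid=-2.89386 |R|=1.17641 →lo
  mid=-2.79090 |R|=1.00849 →lo
  mid=-2.73942 |R|=0.93301 →hi
  mid=-2.76516 |R|=0.97007 →hi
  mid=-2.77803 |R|=0.98910 →hi
  mid=-2.78447 |R|=0.99875 →hi
  ...
  [-2.78547,-2.78527] ⇒ x*=-2.7853
Stable set (-2.7853, 0).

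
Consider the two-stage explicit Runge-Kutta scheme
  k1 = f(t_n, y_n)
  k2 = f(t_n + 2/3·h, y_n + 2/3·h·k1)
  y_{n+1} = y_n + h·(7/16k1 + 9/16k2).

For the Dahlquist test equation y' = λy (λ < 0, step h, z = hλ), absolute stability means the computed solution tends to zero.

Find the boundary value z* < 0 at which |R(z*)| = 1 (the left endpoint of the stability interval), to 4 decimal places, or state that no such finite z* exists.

On y'=λy, z=hλ:
  k1=λy_n ⇒ h·k1=z·y_n;  k2=λ(1+2/3z)y_n ⇒ h·k2=z(1+2/3z)y_n
  y_{n+1}/y_n = 1 + 7/16z + 9/16z(1+2/3z) = 1 + z + 3/8z²
  so R(z) = 1 + z + 3/8z².

Need |R(x)|<1, x<0.
x=-1.11: |R|=0.3520
R=1: x+3/8x²=0 ⇒ x=−8/3=-2.6667; min R=1−1/(4·3/8)=0.3333>−1
Confirm numerically:
  x=-2.173: |R|=0.59772 <1
  x=-2.099: |R|=0.55318 <1
  x=-1.609: |R|=0.36183 <1
  x=-1.244: |R|=0.33633 <1
  x=-3.195: |R|=1.63301 >1
  x=-3.016: |R|=1.39510 >1
Interval (-2.6667, 0).

left endpoint -2.6667.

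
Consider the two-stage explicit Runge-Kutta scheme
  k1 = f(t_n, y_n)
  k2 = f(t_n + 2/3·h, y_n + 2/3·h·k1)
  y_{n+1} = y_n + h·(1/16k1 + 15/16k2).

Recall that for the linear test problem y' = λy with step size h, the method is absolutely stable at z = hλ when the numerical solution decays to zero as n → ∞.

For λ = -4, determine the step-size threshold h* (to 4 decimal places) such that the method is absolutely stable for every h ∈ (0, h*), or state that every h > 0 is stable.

On y'=λy, z=hλ:
  k1=λy_n ⇒ h·k1=z·y_n;  k2=λ(1+2/3z)y_n ⇒ h·k2=z(1+2/3z)y_n
  y_{n+1}/y_n = 1 + 1/16z + 15/16z(1+2/3z) = 1 + z + 5/8z²
  Hence R(z) = 1 + z + 5/8z².

Boundary: |R(x)|=1, x<0.
x=-0.43: |R|=0.6856
R=1: x+5/8x²=0 ⇒ x=−8/5=-1.6000; min R=1−1/(4·5/8)=0.6000>−1
Confirm numerically:
  x=-1.458: |R|=0.87060 <1
  x=-1.174: |R|=0.68742 <1
  x=-0.891: |R|=0.60518 <1
  x=-0.862: |R|=0.60240 <1
  x=-2.092: |R|=1.64329 >1
  x=-1.788: |R|=1.21009 >1
  x=-1.685: |R|=1.08952 >1
So |R|<1 on (-1.6000, 0).

(-1.6000,0); λ=-4 ⇒ h* = (8/5)/4 = 0.4000.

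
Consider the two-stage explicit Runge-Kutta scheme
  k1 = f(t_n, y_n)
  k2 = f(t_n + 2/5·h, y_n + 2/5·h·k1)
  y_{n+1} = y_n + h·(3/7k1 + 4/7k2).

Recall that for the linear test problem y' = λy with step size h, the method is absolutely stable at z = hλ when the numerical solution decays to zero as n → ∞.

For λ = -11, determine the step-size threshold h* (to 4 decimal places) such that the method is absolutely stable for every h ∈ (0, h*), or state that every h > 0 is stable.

(-4.3750,0); λ=-11 ⇒ h* = (35/8)/11 = 0.3977.

Test eqn y'=λy, z=hλ:
  k1=λy_n ⇒ h·k1=z·y_n;  k2=λ(1+2/5z)y_n ⇒ h·k2=z(1+2/5z)y_n
  y_{n+1}/y_n = 1 + 3/7z + 4/7z(1+2/5z) = 1 + z + 8/35z²
  ⇒ R(z) = 1 + z + 8/35z².

Need |R(x)|<1, x<0.
x=-1.1: |R|=0.1766
R=1: x+8/35x²=0 ⇒ x=−35/8=-4.3750; min R=1−1/(4·8/35)=-0.0938>−1
Confirm numerically:
  x=-4.183: |R|=0.81643 <1
  x=-2.386: |R|=0.08474 <1
  x=-1.926: |R|=0.07812 <1
  x=-4.831: |R|=1.50353 >1
  x=-4.539: |R|=1.17015 >1
  x=-4.437: |R|=1.06288 >1
Stable set (-4.3750, 0).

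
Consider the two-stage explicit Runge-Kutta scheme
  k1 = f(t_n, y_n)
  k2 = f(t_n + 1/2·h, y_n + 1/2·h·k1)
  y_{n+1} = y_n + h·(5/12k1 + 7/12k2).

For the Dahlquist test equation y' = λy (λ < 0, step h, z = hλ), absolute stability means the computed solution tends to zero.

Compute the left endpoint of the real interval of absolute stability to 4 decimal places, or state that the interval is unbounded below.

left endpoint -3.4286.

With y'=λy (z=hλ):
  k1=λy_n ⇒ h·k1=z·y_n;  k2=λ(1+1/2z)y_n ⇒ h·k2=z(1+1/2z)y_n
  y_{n+1}/y_n = 1 + 5/12z + 7/12z(1+1/2z) = 1 + z + 7/24z²
  R(z) = 1 + z + 7/24z².

Boundary: |R(x)|=1, x<0.
x=-0.8: |R|=0.3867
R=1: x+7/24x²=0 ⇒ x=−24/7=-3.4286; min R=1−1/(4·7/24)=0.1429>−1
Confirm numerically:
  x=-2.738: |R|=0.44852 <1
  x=-2.472: |R|=0.31031 <1
  x=-2.444: |R|=0.29816 <1
  x=-1.376: |R|=0.17623 <1
  x=-3.909: |R|=1.54775 >1
  x=-3.904: |R|=1.54135 >1
  x=-3.820: |R|=1.43612 >1
So |R|<1 on (-3.4286, 0).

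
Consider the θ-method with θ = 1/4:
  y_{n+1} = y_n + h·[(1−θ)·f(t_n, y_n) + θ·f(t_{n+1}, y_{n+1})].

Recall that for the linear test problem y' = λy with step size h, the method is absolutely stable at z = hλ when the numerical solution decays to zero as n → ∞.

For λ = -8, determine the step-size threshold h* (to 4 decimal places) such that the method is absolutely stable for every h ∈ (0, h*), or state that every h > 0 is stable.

Test eqn y'=λy, z=hλ:
  y_{n+1} = y_n + z·[3/4·y_n + 1/4·y_{n+1}] ⇒ (1 − 1/4z)y_{n+1} = (1 + 3/4z)y_n
  ⇒ R(z) = (1 + 3/4z)/(1 − 1/4z).

Need |R(x)|<1, x<0.
x=-1.38: |R|=0.0260
R=−1: 1+3/4x = −1+1/4x ⇒ -1/2x=2 ⇒ x=2/(-1/2)=-4.0000
Confirm numerically:
  x=-3.944: |R|=0.98590 <1
  x=-3.626: |R|=0.90191 <1
  x=-3.052: |R|=0.73114 <1
  x=-2.493: |R|=0.53581 <1
  x=-4.494: |R|=1.11632 >1
  x=-4.053: |R|=1.01316 >1
Interval (-4.0000, 0).

(-4.0000,0); λ=-8 ⇒ h* = (4)/8 = 0.5000.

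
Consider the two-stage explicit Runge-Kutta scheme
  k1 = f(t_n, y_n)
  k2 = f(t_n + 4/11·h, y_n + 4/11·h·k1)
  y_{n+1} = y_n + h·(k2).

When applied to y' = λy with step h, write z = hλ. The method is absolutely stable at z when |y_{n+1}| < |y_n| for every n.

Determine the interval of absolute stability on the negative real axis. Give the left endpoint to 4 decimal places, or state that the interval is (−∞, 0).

z∈(-2.7500,0).

Test eqn y'=λy, z=hλ:
  k1=λy_n ⇒ h·k1=z·y_n;  k2=λ(1+4/11z)y_n ⇒ h·k2=z(1+4/11z)y_n
  y_{n+1}/y_n = 1 + z(1+4/11z) = 1 + z + 4/11z²
  R(z) = 1 + z + 4/11z².

Solve |R(x)|<1 on ℝ⁻.
x=-1.5: |R|=0.3182
R=1: x+4/11x²=0 ⇒ x=−11/4=-2.7500; min R=1−1/(4·4/11)=0.3125>−1
Confirm numerically:
  x=-2.466: |R|=0.74533 <1
  x=-1.615: |R|=0.33345 <1
  x=-1.215: |R|=0.32181 <1
  x=-3.092: |R|=1.38453 >1
  x=-3.029: |R|=1.30731 >1
  x=-2.886: |R|=1.14273 >1
Stable set (-2.7500, 0).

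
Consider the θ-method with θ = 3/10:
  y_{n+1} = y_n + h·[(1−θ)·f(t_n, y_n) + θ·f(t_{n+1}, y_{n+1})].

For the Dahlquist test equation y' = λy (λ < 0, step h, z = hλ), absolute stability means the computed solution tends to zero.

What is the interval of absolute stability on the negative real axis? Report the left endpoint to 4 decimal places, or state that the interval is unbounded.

Set f=λy, z=hλ:
  y_{n+1} = y_n + z·[7/10·y_n + 3/10·y_{n+1}] ⇒ (1 − 3/10z)y_{n+1} = (1 + 7/10z)y_n
  ⇒ R(z) = (1 + 7/10z)/(1 − 3/10z).

Boundary: |R(x)|=1, x<0.
x=-0.98: |R|=0.2427
R=−1: 1+7/10x = −1+3/10x ⇒ -2/5x=2 ⇒ x=2/(-2/5)=-5.0000
Confirm numerically:
  x=-3.867: |R|=0.79019 <1
  x=-3.120: |R|=0.61157 <1
  x=-2.955: |R|=0.56639 <1
  x=-5.506: |R|=1.07633 >1
  x=-5.323: |R|=1.04975 >1
  x=-5.153: |R|=1.02404 >1
Stable set (-5.0000, 0).

z∈(-5.0000,0).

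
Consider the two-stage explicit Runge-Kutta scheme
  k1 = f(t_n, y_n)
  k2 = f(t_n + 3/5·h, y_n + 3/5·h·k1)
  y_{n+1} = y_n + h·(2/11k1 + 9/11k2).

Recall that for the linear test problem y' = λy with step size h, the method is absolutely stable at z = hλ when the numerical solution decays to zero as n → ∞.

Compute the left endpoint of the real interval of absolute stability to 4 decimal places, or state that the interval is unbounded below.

On y'=λy, z=hλ:
  k1=λy_n ⇒ h·k1=z·y_n;  k2=λ(1+3/5z)y_n ⇒ h·k2=z(1+3/5z)y_n
  y_{n+1}/y_n = 1 + 2/11z + 9/11z(1+3/5z) = 1 + z + 27/55z²
  ⇒ R(z) = 1 + z + 27/55z².

Boundary: |R(x)|=1, x<0.
x=-0.89: |R|=0.4988
R=1: x+27/55x²=0 ⇒ x=−55/27=-2.0370; min R=1−1/(4·27/55)=0.4907>−1
Confirm numerically:
  x=-1.982: |R|=0.94645 <1
  x=-1.578: |R|=0.64440 <1
  x=-0.887: |R|=0.49923 <1
  x=-2.349: |R|=1.35974 >1
  x=-2.302: |R|=1.29943 >1
Interval (-2.0370, 0).

left endpoint -2.0370.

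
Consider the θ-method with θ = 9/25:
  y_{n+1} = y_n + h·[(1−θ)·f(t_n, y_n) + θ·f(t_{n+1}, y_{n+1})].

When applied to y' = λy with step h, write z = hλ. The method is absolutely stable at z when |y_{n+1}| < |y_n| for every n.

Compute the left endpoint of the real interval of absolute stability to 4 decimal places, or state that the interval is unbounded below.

With y'=λy (z=hλ):
  y_{n+1} = y_n + z·[16/25·y_n + 9/25·y_{n+1}] ⇒ (1 − 9/25z)y_{n+1} = (1 + 16/25z)y_n
  Hence R(z) = (1 + 16/25z)/(1 − 9/25z).

Need |R(x)|<1, x<0.
x=-1.57: |R|=0.0031
R=−1: 1+16/25x = −1+9/25x ⇒ -7/25x=2 ⇒ x=2/(-7/25)=-7.1429
Confirm numerically:
  x=-6.715: |R|=0.96494 <1
  x=-4.639: |R|=0.73743 <1
  x=-4.633: |R|=0.73658 <1
  x=-7.579: |R|=1.03275 >1
  x=-7.337: |R|=1.01493 >1
Interval (-7.1429, 0).

z* = -7.1429.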